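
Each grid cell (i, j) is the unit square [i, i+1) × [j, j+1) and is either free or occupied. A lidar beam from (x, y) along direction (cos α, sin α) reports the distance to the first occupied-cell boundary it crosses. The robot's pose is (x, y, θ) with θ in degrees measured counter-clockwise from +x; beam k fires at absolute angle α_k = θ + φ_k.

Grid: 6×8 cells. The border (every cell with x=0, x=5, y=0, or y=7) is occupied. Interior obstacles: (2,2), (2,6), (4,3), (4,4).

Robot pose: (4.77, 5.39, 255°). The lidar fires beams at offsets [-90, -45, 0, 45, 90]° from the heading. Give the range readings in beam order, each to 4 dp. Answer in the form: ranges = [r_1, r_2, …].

beam 1: φ=-90°, α=165°
  cosα=-0.9659 sinα=0.2588 | (4,5) | tMaxX 0.7972 tMaxY 2.3569 | tΔX 1.0353 tΔY 3.8637
    t=0.7972 [x] (3,5)
    t=1.8324 [x] (2,5)
    t=2.3569 [y] (2,6) — stop
  → r_1 = 2.3569
beam 2: φ=-45°, α=210°
  cosα=-0.8660 sinα=-0.5000 | (4,5) | tMaxX 0.8891 tMaxY 0.7800 | tΔX 1.1547 tΔY 2.0000
    t=0.7800 [y] (4,4) — stop
  → r_2 = 0.7800
beam 3: φ=0°, α=255°
  cosα=-0.2588 sinα=-0.9659 | (4,5) | tMaxX 2.9751 tMaxY 0.4038 | tΔX 3.8637 tΔY 1.0353
    t=0.4038 [y] (4,4) — stop
  → r_3 = 0.4038
beam 4: φ=45°, α=300°
  cosα=0.5000 sinα=-0.8660 | (4,5) | tMaxX 0.4600 tMaxY 0.4503 | tΔX 2.0000 tΔY 1.1547
    t=0.4503 [y] (4,4) — stop
  → r_4 = 0.4503
beam 5: φ=90°, α=345°
  cosα=0.9659 sinα=-0.2588 | (4,5) | tMaxX 0.2381 tMaxY 1.5068 | tΔX 1.0353 tΔY 3.8637
    t=0.2381 [x] (5,5) — stop
  → r_5 = 0.2381

ranges = [2.3569, 0.7800, 0.4038, 0.4503, 0.2381]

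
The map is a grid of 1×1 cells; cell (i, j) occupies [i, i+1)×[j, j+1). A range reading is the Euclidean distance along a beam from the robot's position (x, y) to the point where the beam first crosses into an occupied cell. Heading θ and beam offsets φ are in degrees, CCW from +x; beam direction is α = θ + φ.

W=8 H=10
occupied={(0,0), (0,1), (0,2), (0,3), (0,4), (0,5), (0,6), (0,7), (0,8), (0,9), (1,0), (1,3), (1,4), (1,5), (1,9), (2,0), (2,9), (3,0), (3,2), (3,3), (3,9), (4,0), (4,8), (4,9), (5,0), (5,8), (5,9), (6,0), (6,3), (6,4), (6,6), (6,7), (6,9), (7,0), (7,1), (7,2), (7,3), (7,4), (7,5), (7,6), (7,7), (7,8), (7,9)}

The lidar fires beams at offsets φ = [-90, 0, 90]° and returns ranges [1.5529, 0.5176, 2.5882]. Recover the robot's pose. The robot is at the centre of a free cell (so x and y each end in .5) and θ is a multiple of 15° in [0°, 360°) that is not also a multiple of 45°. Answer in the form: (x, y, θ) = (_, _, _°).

Candidates: 37 free-cell centres × 16 headings = 592 poses. Raycast each; keep the one whose scan matches to 4 dp.
  (6.5, 1.5, 150°): beam 1 = 1.0000 ≠ 1.5529 ✗
  (6.5, 5.5, 30°): beam 1 = 0.5774 ≠ 1.5529 ✗
  (3.5, 1.5, 210°): beam 1 = 0.5774 ≠ 1.5529 ✗
  (6.5, 5.5, 330°): beam 1 = 0.5774 ≠ 1.5529 ✗
  (3.5, 7.5, 75°): beam 1 = 2.5882 ≠ 1.5529 ✗
  …
  (3.5, 4.5, 255°): r_1=1.5529, r_2=0.5176, r_3=2.5882 — all match ✓
No second candidate reproduces the full scan.

(x, y, θ) = (3.5, 4.5, 255°)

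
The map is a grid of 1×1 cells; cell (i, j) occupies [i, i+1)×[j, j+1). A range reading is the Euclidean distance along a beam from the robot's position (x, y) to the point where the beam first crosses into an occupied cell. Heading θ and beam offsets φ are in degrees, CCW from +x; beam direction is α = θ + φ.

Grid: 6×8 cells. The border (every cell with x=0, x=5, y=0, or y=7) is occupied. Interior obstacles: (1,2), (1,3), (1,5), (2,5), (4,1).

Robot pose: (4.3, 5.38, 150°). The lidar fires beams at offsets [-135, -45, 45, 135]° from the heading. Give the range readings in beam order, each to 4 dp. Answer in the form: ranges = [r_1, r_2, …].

beam 1: φ=-135°, α=15°
  d=(0.9659,0.2588)  start (4,5)  tX=0.7247 tY=2.3955  stride 1/|dx|=1.0353 1/|dy|=3.8637
    cross x-line → (5,5), t=0.7247 (wall)
  → r_1 = 0.7247
beam 2: φ=-45°, α=105°
  d=(-0.2588,0.9659)  start (4,5)  tX=1.1591 tY=0.6419  stride 1/|dx|=3.8637 1/|dy|=1.0353
    cross y-line → (4,6), t=0.6419
    cross x-line → (3,6), t=1.1591
    cross y-line → (3,7), t=1.6771 (wall)
  → r_2 = 1.6771
beam 3: φ=45°, α=195°
  d=(-0.9659,-0.2588)  start (4,5)  tX=0.3106 tY=1.4682  stride 1/|dx|=1.0353 1/|dy|=3.8637
    cross x-line → (3,5), t=0.3106
    cross x-line → (2,5), t=1.3459 (wall)
  → r_3 = 1.3459
beam 4: φ=135°, α=285°
  d=(0.2588,-0.9659)  start (4,5)  tX=2.7046 tY=0.3934  stride 1/|dx|=3.8637 1/|dy|=1.0353
    cross y-line → (4,4), t=0.3934
    cross y-line → (4,3), t=1.4287
    cross y-line → (4,2), t=2.4640
    cross x-line → (5,2), t=2.7046 (wall)
  → r_4 = 2.7046

ranges = [0.7247, 1.6771, 1.3459, 2.7046]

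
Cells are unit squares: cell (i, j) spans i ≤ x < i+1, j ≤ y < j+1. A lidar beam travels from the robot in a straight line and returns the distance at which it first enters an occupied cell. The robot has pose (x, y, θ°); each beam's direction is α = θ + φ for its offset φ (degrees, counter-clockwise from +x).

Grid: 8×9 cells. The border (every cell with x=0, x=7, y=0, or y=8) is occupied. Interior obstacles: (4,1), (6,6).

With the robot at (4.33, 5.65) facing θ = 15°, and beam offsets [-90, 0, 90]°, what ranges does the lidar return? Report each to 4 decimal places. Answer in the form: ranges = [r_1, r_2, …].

beam 1: φ=-90°, α=285°
  direction (0.2588, -0.9659); cell (4,5); t to first gridline: x 2.5887, y 0.6729 (then +3.8637 / +1.0353)
    (4,4) via y @ 0.6729
    (4,3) via y @ 1.7082
    (5,3) via x @ 2.5887
    (5,2) via y @ 2.7435
    (5,1) via y @ 3.7788
    (5,0) via y @ 4.8140  # hit
  → r_1 = 4.8140
beam 2: φ=0°, α=15°
  direction (0.9659, 0.2588); cell (4,5); t to first gridline: x 0.6936, y 1.3523 (then +1.0353 / +3.8637)
    (5,5) via x @ 0.6936
    (5,6) via y @ 1.3523
    (6,6) via x @ 1.7289  # hit
  → r_2 = 1.7289
beam 3: φ=90°, α=105°
  direction (-0.2588, 0.9659); cell (4,5); t to first gridline: x 1.2750, y 0.3623 (then +3.8637 / +1.0353)
    (4,6) via y @ 0.3623
    (3,6) via x @ 1.2750
    (3,7) via y @ 1.3976
    (3,8) via y @ 2.4329  # hit
  → r_3 = 2.4329

ranges = [4.8140, 1.7289, 2.4329]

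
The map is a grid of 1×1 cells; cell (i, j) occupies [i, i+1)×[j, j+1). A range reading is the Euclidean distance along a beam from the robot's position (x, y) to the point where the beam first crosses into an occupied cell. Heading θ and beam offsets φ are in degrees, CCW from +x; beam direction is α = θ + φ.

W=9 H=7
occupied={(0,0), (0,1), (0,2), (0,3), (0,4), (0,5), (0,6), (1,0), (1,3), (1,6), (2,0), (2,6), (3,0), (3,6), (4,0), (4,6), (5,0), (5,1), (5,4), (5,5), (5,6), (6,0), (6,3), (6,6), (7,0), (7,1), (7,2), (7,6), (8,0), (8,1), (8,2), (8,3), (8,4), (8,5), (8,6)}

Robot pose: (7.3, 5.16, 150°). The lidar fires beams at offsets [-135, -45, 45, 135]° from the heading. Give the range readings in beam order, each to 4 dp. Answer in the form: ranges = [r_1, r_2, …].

ranges = [0.7247, 0.8696, 1.3459, 2.2362]

beam 1: φ=-135°, α=15°
  cosα=0.9659 sinα=0.2588 | (7,5) | tMaxX 0.7247 tMaxY 3.2455 | tΔX 1.0353 tΔY 3.8637
    t=0.7247 [x] (8,5) — stop
  → r_1 = 0.7247
beam 2: φ=-45°, α=105°
  cosα=-0.2588 sinα=0.9659 | (7,5) | tMaxX 1.1591 tMaxY 0.8696 | tΔX 3.8637 tΔY 1.0353
    t=0.8696 [y] (7,6) — stop
  → r_2 = 0.8696
beam 3: φ=45°, α=195°
  cosα=-0.9659 sinα=-0.2588 | (7,5) | tMaxX 0.3106 tMaxY 0.6182 | tΔX 1.0353 tΔY 3.8637
    t=0.3106 [x] (6,5)
    t=0.6182 [y] (6,4)
    t=1.3459 [x] (5,4) — stop
  → r_3 = 1.3459
beam 4: φ=135°, α=285°
  cosα=0.2588 sinα=-0.9659 | (7,5) | tMaxX 2.7046 tMaxY 0.1656 | tΔX 3.8637 tΔY 1.0353
    t=0.1656 [y] (7,4)
    t=1.2009 [y] (7,3)
    t=2.2362 [y] (7,2) — stop
  → r_4 = 2.2362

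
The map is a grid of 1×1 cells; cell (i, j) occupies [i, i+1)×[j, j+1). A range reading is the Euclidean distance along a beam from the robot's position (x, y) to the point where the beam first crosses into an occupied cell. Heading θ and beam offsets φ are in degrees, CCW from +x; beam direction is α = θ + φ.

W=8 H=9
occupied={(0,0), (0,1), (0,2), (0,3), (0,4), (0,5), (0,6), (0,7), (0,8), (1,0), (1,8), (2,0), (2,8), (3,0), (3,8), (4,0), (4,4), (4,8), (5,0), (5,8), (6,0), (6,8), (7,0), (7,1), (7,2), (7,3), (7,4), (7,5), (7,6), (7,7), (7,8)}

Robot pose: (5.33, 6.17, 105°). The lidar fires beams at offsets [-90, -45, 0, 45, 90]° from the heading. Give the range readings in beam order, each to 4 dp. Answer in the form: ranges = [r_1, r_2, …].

ranges = [1.7289, 2.1131, 1.8946, 3.6600, 4.4827]

beam 1: φ=-90°, α=15°
  direction (0.9659, 0.2588); cell (5,6); t to first gridline: x 0.6936, y 3.2069 (then +1.0353 / +3.8637)
    (6,6) via x @ 0.6936
    (7,6) via x @ 1.7289  # hit
  → r_1 = 1.7289
beam 2: φ=-45°, α=60°
  direction (0.5000, 0.8660); cell (5,6); t to first gridline: x 1.3400, y 0.9584 (then +2.0000 / +1.1547)
    (5,7) via y @ 0.9584
    (6,7) via x @ 1.3400
    (6,8) via y @ 2.1131  # hit
  → r_2 = 2.1131
beam 3: φ=0°, α=105°
  direction (-0.2588, 0.9659); cell (5,6); t to first gridline: x 1.2750, y 0.8593 (then +3.8637 / +1.0353)
    (5,7) via y @ 0.8593
    (4,7) via x @ 1.2750
    (4,8) via y @ 1.8946  # hit
  → r_3 = 1.8946
beam 4: φ=45°, α=150°
  direction (-0.8660, 0.5000); cell (5,6); t to first gridline: x 0.3811, y 1.6600 (then +1.1547 / +2.0000)
    (4,6) via x @ 0.3811
    (3,6) via x @ 1.5358
    (3,7) via y @ 1.6600
    (2,7) via x @ 2.6905
    (2,8) via y @ 3.6600  # hit
  → r_4 = 3.6600
beam 5: φ=90°, α=195°
  direction (-0.9659, -0.2588); cell (5,6); t to first gridline: x 0.3416, y 0.6568 (then +1.0353 / +3.8637)
    (4,6) via x @ 0.3416
    (4,5) via y @ 0.6568
    (3,5) via x @ 1.3769
    (2,5) via x @ 2.4122
    (1,5) via x @ 3.4475
    (0,5) via x @ 4.4827  # hit
  → r_5 = 4.4827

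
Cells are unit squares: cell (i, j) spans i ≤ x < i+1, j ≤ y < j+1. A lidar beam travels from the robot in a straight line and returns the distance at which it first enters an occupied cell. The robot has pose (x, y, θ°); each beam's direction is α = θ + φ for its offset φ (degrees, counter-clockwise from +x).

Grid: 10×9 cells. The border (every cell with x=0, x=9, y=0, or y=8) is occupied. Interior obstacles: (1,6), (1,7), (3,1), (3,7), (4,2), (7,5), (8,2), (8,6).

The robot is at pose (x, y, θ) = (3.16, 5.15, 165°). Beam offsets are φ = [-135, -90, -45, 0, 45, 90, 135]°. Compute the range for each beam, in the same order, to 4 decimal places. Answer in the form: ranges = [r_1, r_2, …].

ranges = [5.7000, 1.9153, 2.3200, 2.2362, 2.4942, 4.2964, 2.4826]

beam 1: φ=-135°, α=30°
  dir = (cos 30°, sin 30°) = (0.8660, 0.5000); from cell (3,5)
  next x-line at t=0.9699, next y-line at t=1.7000; Δt_x=1.1547, Δt_y=2.0000
    x: enter (4,5) at t=0.9699
    y: enter (4,6) at t=1.7000
    x: enter (5,6) at t=2.1246
    x: enter (6,6) at t=3.2793
    y: enter (6,7) at t=3.7000
    x: enter (7,7) at t=4.4341
    x: enter (8,7) at t=5.5888
    y: enter (8,8) at t=5.7000 ← occupied
  → r_1 = 5.7000
beam 2: φ=-90°, α=75°
  dir = (cos 75°, sin 75°) = (0.2588, 0.9659); from cell (3,5)
  next x-line at t=3.2455, next y-line at t=0.8800; Δt_x=3.8637, Δt_y=1.0353
    y: enter (3,6) at t=0.8800
    y: enter (3,7) at t=1.9153 ← occupied
  → r_2 = 1.9153
beam 3: φ=-45°, α=120°
  dir = (cos 120°, sin 120°) = (-0.5000, 0.8660); from cell (3,5)
  next x-line at t=0.3200, next y-line at t=0.9815; Δt_x=2.0000, Δt_y=1.1547
    x: enter (2,5) at t=0.3200
    y: enter (2,6) at t=0.9815
    y: enter (2,7) at t=2.1362
    x: enter (1,7) at t=2.3200 ← occupied
  → r_3 = 2.3200
beam 4: φ=0°, α=165°
  dir = (cos 165°, sin 165°) = (-0.9659, 0.2588); from cell (3,5)
  next x-line at t=0.1656, next y-line at t=3.2841; Δt_x=1.0353, Δt_y=3.8637
    x: enter (2,5) at t=0.1656
    x: enter (1,5) at t=1.2009
    x: enter (0,5) at t=2.2362 ← occupied
  → r_4 = 2.2362
beam 5: φ=45°, α=210°
  dir = (cos 210°, sin 210°) = (-0.8660, -0.5000); from cell (3,5)
  next x-line at t=0.1848, next y-line at t=0.3000; Δt_x=1.1547, Δt_y=2.0000
    x: enter (2,5) at t=0.1848
    y: enter (2,4) at t=0.3000
    x: enter (1,4) at t=1.3395
    y: enter (1,3) at t=2.3000
    x: enter (0,3) at t=2.4942 ← occupied
  → r_5 = 2.4942
beam 6: φ=90°, α=255°
  dir = (cos 255°, sin 255°) = (-0.2588, -0.9659); from cell (3,5)
  next x-line at t=0.6182, next y-line at t=0.1553; Δt_x=3.8637, Δt_y=1.0353
    y: enter (3,4) at t=0.1553
    x: enter (2,4) at t=0.6182
    y: enter (2,3) at t=1.1906
    y: enter (2,2) at t=2.2258
    y: enter (2,1) at t=3.2611
    y: enter (2,0) at t=4.2964 ← occupied
  → r_6 = 4.2964
beam 7: φ=135°, α=300°
  dir = (cos 300°, sin 300°) = (0.5000, -0.8660); from cell (3,5)
  next x-line at t=1.6800, next y-line at t=0.1732; Δt_x=2.0000, Δt_y=1.1547
    y: enter (3,4) at t=0.1732
    y: enter (3,3) at t=1.3279
    x: enter (4,3) at t=1.6800
    y: enter (4,2) at t=2.4826 ← occupied
  → r_7 = 2.4826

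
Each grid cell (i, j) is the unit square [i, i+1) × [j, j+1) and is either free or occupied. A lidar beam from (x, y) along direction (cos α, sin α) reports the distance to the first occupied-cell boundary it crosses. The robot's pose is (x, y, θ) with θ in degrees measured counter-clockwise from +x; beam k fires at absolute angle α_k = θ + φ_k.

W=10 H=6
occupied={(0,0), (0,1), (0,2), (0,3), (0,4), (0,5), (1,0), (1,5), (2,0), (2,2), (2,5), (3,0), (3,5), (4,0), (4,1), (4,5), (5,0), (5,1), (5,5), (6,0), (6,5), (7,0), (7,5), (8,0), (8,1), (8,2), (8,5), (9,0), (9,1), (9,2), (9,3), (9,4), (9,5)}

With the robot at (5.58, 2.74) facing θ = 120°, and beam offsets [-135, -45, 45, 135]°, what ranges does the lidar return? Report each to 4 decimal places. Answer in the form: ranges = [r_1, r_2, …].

ranges = [2.5054, 2.3397, 4.7416, 0.7661]

beam 1: φ=-135°, α=345°
  d=(0.9659,-0.2588)  start (5,2)  tX=0.4348 tY=2.8591  stride 1/|dx|=1.0353 1/|dy|=3.8637
    cross x-line → (6,2), t=0.4348
    cross x-line → (7,2), t=1.4701
    cross x-line → (8,2), t=2.5054 (wall)
  → r_1 = 2.5054
beam 2: φ=-45°, α=75°
  d=(0.2588,0.9659)  start (5,2)  tX=1.6228 tY=0.2692  stride 1/|dx|=3.8637 1/|dy|=1.0353
    cross y-line → (5,3), t=0.2692
    cross y-line → (5,4), t=1.3044
    cross x-line → (6,4), t=1.6228
    cross y-line → (6,5), t=2.3397 (wall)
  → r_2 = 2.3397
beam 3: φ=45°, α=165°
  d=(-0.9659,0.2588)  start (5,2)  tX=0.6005 tY=1.0046  stride 1/|dx|=1.0353 1/|dy|=3.8637
    cross x-line → (4,2), t=0.6005
    cross y-line → (4,3), t=1.0046
    cross x-line → (3,3), t=1.6357
    cross x-line → (2,3), t=2.6710
    cross x-line → (1,3), t=3.7063
    cross x-line → (0,3), t=4.7416 (wall)
  → r_3 = 4.7416
beam 4: φ=135°, α=255°
  d=(-0.2588,-0.9659)  start (5,2)  tX=2.2409 tY=0.7661  stride 1/|dx|=3.8637 1/|dy|=1.0353
    cross y-line → (5,1), t=0.7661 (wall)
  → r_4 = 0.7661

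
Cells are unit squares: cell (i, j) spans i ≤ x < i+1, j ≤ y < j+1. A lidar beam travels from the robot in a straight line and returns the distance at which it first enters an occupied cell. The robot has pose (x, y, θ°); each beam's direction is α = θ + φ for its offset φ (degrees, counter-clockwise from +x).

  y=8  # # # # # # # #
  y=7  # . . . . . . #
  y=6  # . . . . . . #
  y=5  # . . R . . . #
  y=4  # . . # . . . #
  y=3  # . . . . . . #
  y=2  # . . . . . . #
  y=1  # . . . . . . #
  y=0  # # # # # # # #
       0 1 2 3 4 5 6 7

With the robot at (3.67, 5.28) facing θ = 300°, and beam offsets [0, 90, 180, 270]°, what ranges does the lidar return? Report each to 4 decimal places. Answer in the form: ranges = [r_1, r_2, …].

ranges = [0.3233, 3.8452, 3.1408, 0.5600]

beam 1: φ=0°, α=300°
  cosα=0.5000 sinα=-0.8660 | (3,5) | tMaxX 0.6600 tMaxY 0.3233 | tΔX 2.0000 tΔY 1.1547
    t=0.3233 [y] (3,4) — stop
  → r_1 = 0.3233
beam 2: φ=90°, α=30°
  cosα=0.8660 sinα=0.5000 | (3,5) | tMaxX 0.3811 tMaxY 1.4400 | tΔX 1.1547 tΔY 2.0000
    t=0.3811 [x] (4,5)
    t=1.4400 [y] (4,6)
    t=1.5358 [x] (5,6)
    t=2.6905 [x] (6,6)
    t=3.4400 [y] (6,7)
    t=3.8452 [x] (7,7) — stop
  → r_2 = 3.8452
beam 3: φ=180°, α=120°
  cosα=-0.5000 sinα=0.8660 | (3,5) | tMaxX 1.3400 tMaxY 0.8314 | tΔX 2.0000 tΔY 1.1547
    t=0.8314 [y] (3,6)
    t=1.3400 [x] (2,6)
    t=1.9861 [y] (2,7)
    t=3.1408 [y] (2,8) — stop
  → r_3 = 3.1408
beam 4: φ=270°, α=210°
  cosα=-0.8660 sinα=-0.5000 | (3,5) | tMaxX 0.7736 tMaxY 0.5600 | tΔX 1.1547 tΔY 2.0000
    t=0.5600 [y] (3,4) — stop
  → r_4 = 0.5600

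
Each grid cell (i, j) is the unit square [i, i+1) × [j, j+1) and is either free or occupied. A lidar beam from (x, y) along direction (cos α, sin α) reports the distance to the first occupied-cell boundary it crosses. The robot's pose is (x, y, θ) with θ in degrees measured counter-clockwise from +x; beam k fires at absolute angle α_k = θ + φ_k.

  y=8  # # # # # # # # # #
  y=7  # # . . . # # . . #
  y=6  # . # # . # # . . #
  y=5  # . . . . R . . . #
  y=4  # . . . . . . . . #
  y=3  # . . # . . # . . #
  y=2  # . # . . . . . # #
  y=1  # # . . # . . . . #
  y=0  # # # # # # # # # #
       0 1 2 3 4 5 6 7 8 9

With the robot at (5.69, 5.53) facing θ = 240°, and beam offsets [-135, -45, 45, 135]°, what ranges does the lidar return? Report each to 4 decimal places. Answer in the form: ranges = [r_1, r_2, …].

ranges = [0.4866, 4.8554, 1.5840, 3.4268]

beam 1: φ=-135°, α=105°
  cosα=-0.2588 sinα=0.9659 | (5,5) | tMaxX 2.6660 tMaxY 0.4866 | tΔX 3.8637 tΔY 1.0353
    t=0.4866 [y] (5,6) — stop
  → r_1 = 0.4866
beam 2: φ=-45°, α=195°
  cosα=-0.9659 sinα=-0.2588 | (5,5) | tMaxX 0.7143 tMaxY 2.0478 | tΔX 1.0353 tΔY 3.8637
    t=0.7143 [x] (4,5)
    t=1.7496 [x] (3,5)
    t=2.0478 [y] (3,4)
    t=2.7849 [x] (2,4)
    t=3.8202 [x] (1,4)
    t=4.8554 [x] (0,4) — stop
  → r_2 = 4.8554
beam 3: φ=45°, α=285°
  cosα=0.2588 sinα=-0.9659 | (5,5) | tMaxX 1.1977 tMaxY 0.5487 | tΔX 3.8637 tΔY 1.0353
    t=0.5487 [y] (5,4)
    t=1.1977 [x] (6,4)
    t=1.5840 [y] (6,3) — stop
  → r_3 = 1.5840
beam 4: φ=135°, α=15°
  cosα=0.9659 sinα=0.2588 | (5,5) | tMaxX 0.3209 tMaxY 1.8159 | tΔX 1.0353 tΔY 3.8637
    t=0.3209 [x] (6,5)
    t=1.3562 [x] (7,5)
    t=1.8159 [y] (7,6)
    t=2.3915 [x] (8,6)
    t=3.4268 [x] (9,6) — stop
  → r_4 = 3.4268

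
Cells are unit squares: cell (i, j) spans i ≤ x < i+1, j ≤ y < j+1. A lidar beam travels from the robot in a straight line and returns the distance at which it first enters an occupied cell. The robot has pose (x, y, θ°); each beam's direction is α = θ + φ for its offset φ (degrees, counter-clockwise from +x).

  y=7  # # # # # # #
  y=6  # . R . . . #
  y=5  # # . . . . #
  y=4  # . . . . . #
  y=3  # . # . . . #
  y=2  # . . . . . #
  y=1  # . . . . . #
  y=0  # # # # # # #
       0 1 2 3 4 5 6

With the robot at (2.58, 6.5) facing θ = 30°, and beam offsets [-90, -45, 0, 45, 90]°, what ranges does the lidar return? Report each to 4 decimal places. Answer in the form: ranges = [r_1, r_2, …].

ranges = [6.3509, 3.5406, 1.0000, 0.5176, 0.5774]

beam 1: φ=-90°, α=300°
  dir = (cos 300°, sin 300°) = (0.5000, -0.8660); from cell (2,6)
  next x-line at t=0.8400, next y-line at t=0.5774; Δt_x=2.0000, Δt_y=1.1547
    y: enter (2,5) at t=0.5774
    x: enter (3,5) at t=0.8400
    y: enter (3,4) at t=1.7321
    x: enter (4,4) at t=2.8400
    y: enter (4,3) at t=2.8868
    y: enter (4,2) at t=4.0415
    x: enter (5,2) at t=4.8400
    y: enter (5,1) at t=5.1962
    y: enter (5,0) at t=6.3509 ← occupied
  → r_1 = 6.3509
beam 2: φ=-45°, α=345°
  dir = (cos 345°, sin 345°) = (0.9659, -0.2588); from cell (2,6)
  next x-line at t=0.4348, next y-line at t=1.9319; Δt_x=1.0353, Δt_y=3.8637
    x: enter (3,6) at t=0.4348
    x: enter (4,6) at t=1.4701
    y: enter (4,5) at t=1.9319
    x: enter (5,5) at t=2.5054
    x: enter (6,5) at t=3.5406 ← occupied
  → r_2 = 3.5406
beam 3: φ=0°, α=30°
  dir = (cos 30°, sin 30°) = (0.8660, 0.5000); from cell (2,6)
  next x-line at t=0.4850, next y-line at t=1.0000; Δt_x=1.1547, Δt_y=2.0000
    x: enter (3,6) at t=0.4850
    y: enter (3,7) at t=1.0000 ← occupied
  → r_3 = 1.0000
beam 4: φ=45°, α=75°
  dir = (cos 75°, sin 75°) = (0.2588, 0.9659); from cell (2,6)
  next x-line at t=1.6228, next y-line at t=0.5176; Δt_x=3.8637, Δt_y=1.0353
    y: enter (2,7) at t=0.5176 ← occupied
  → r_4 = 0.5176
beam 5: φ=90°, α=120°
  dir = (cos 120°, sin 120°) = (-0.5000, 0.8660); from cell (2,6)
  next x-line at t=1.1600, next y-line at t=0.5774; Δt_x=2.0000, Δt_y=1.1547
    y: enter (2,7) at t=0.5774 ← occupied
  → r_5 = 0.5774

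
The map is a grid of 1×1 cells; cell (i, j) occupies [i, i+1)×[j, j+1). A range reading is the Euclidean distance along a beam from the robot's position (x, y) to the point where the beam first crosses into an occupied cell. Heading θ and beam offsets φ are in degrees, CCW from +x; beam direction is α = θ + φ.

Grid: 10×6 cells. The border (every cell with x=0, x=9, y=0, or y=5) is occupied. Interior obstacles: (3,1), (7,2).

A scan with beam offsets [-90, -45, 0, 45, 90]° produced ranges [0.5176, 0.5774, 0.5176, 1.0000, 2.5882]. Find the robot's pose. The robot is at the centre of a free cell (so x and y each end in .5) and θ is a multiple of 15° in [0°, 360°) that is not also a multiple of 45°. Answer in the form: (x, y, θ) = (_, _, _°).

Enumerate (i+0.5, j+0.5, θ) over the 30 free cells and 16 admissible headings. For each, cast all 5 beams and compare to the given ranges.
  (5.5, 1.5, 255°): beam 1 = 1.5529 ≠ 0.5176 ✗
  (2.5, 4.5, 330°): beam 1 = 3.0000 ≠ 0.5176 ✗
  (4.5, 3.5, 255°): beam 1 = 3.6235 ≠ 0.5176 ✗
  (7.5, 1.5, 255°): beam 1 = 6.7293 ≠ 0.5176 ✗
  (4.5, 4.5, 330°): beam 1 = 2.8868 ≠ 0.5176 ✗
  …
  (4.5, 1.5, 285°): r_1=0.5176, r_2=0.5774, r_3=0.5176, r_4=1.0000, r_5=2.5882 — all match ✓
Only this pose fits every beam.

(x, y, θ) = (4.5, 1.5, 285°)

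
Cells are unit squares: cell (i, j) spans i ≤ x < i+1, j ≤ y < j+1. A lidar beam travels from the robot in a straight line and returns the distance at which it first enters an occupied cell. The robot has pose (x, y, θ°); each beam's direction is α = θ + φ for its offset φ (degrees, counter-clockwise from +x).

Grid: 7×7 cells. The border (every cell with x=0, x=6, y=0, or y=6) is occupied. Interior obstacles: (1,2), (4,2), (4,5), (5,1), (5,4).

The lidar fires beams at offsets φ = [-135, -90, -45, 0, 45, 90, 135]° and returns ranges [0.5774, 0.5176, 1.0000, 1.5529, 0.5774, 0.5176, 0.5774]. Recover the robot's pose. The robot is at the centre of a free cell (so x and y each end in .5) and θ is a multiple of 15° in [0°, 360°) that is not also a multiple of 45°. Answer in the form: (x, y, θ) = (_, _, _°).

(x, y, θ) = (5.5, 2.5, 105°)

Enumerate (i+0.5, j+0.5, θ) over the 20 free cells and 16 admissible headings. For each, cast all 7 beams and compare to the given ranges.
  (4.5, 4.5, 120°): beam 1 = 0.5176 ≠ 0.5774 ✗
  (1.5, 3.5, 165°): beam 1 = 3.0000 ≠ 0.5774 ✗
  (1.5, 5.5, 240°): beam 1 = 0.5176 ≠ 0.5774 ✗
  (1.5, 3.5, 345°): beam 3 = 0.5774 ≠ 1.0000 ✗
  …
  (5.5, 2.5, 105°): r_1=0.5774, r_2=0.5176, r_3=1.0000, r_4=1.5529, r_5=0.5774, r_6=0.5176, r_7=0.5774 — all match ✓
Unique over the lattice → pose = (5.5, 2.5, 105°).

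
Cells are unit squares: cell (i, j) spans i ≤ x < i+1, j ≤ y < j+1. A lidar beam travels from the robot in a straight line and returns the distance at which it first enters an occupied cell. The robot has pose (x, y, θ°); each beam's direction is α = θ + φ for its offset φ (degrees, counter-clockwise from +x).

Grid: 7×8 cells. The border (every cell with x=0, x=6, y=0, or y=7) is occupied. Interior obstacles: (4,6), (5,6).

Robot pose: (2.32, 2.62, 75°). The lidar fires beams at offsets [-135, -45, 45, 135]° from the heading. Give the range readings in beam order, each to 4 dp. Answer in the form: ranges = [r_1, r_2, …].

beam 1: φ=-135°, α=300°
  cosα=0.5000 sinα=-0.8660 | (2,2) | tMaxX 1.3600 tMaxY 0.7159 | tΔX 2.0000 tΔY 1.1547
    t=0.7159 [y] (2,1)
    t=1.3600 [x] (3,1)
    t=1.8706 [y] (3,0) — stop
  → r_1 = 1.8706
beam 2: φ=-45°, α=30°
  cosα=0.8660 sinα=0.5000 | (2,2) | tMaxX 0.7852 tMaxY 0.7600 | tΔX 1.1547 tΔY 2.0000
    t=0.7600 [y] (2,3)
    t=0.7852 [x] (3,3)
    t=1.9399 [x] (4,3)
    t=2.7600 [y] (4,4)
    t=3.0946 [x] (5,4)
    t=4.2493 [x] (6,4) — stop
  → r_2 = 4.2493
beam 3: φ=45°, α=120°
  cosα=-0.5000 sinα=0.8660 | (2,2) | tMaxX 0.6400 tMaxY 0.4388 | tΔX 2.0000 tΔY 1.1547
    t=0.4388 [y] (2,3)
    t=0.6400 [x] (1,3)
    t=1.5935 [y] (1,4)
    t=2.6400 [x] (0,4) — stop
  → r_3 = 2.6400
beam 4: φ=135°, α=210°
  cosα=-0.8660 sinα=-0.5000 | (2,2) | tMaxX 0.3695 tMaxY 1.2400 | tΔX 1.1547 tΔY 2.0000
    t=0.3695 [x] (1,2)
    t=1.2400 [y] (1,1)
    t=1.5242 [x] (0,1) — stop
  → r_4 = 1.5242

ranges = [1.8706, 4.2493, 2.6400, 1.5242]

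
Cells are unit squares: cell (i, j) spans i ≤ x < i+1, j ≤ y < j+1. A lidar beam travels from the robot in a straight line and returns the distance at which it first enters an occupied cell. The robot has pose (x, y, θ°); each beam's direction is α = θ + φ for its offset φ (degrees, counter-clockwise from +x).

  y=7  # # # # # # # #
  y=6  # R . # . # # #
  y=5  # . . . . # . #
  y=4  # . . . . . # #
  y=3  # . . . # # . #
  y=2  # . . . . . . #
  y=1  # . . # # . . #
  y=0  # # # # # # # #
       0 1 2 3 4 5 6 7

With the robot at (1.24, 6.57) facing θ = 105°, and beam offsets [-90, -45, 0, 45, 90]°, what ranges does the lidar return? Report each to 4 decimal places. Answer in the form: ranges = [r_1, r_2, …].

beam 1: φ=-90°, α=15°
  d=(0.9659,0.2588)  start (1,6)  tX=0.7868 tY=1.6614  stride 1/|dx|=1.0353 1/|dy|=3.8637
    cross x-line → (2,6), t=0.7868
    cross y-line → (2,7), t=1.6614 (wall)
  → r_1 = 1.6614
beam 2: φ=-45°, α=60°
  d=(0.5000,0.8660)  start (1,6)  tX=1.5200 tY=0.4965  stride 1/|dx|=2.0000 1/|dy|=1.1547
    cross y-line → (1,7), t=0.4965 (wall)
  → r_2 = 0.4965
beam 3: φ=0°, α=105°
  d=(-0.2588,0.9659)  start (1,6)  tX=0.9273 tY=0.4452  stride 1/|dx|=3.8637 1/|dy|=1.0353
    cross y-line → (1,7), t=0.4452 (wall)
  → r_3 = 0.4452
beam 4: φ=45°, α=150°
  d=(-0.8660,0.5000)  start (1,6)  tX=0.2771 tY=0.8600  stride 1/|dx|=1.1547 1/|dy|=2.0000
    cross x-line → (0,6), t=0.2771 (wall)
  → r_4 = 0.2771
beam 5: φ=90°, α=195°
  d=(-0.9659,-0.2588)  start (1,6)  tX=0.2485 tY=2.2023  stride 1/|dx|=1.0353 1/|dy|=3.8637
    cross x-line → (0,6), t=0.2485 (wall)
  → r_5 = 0.2485

ranges = [1.6614, 0.4965, 0.4452, 0.2771, 0.2485]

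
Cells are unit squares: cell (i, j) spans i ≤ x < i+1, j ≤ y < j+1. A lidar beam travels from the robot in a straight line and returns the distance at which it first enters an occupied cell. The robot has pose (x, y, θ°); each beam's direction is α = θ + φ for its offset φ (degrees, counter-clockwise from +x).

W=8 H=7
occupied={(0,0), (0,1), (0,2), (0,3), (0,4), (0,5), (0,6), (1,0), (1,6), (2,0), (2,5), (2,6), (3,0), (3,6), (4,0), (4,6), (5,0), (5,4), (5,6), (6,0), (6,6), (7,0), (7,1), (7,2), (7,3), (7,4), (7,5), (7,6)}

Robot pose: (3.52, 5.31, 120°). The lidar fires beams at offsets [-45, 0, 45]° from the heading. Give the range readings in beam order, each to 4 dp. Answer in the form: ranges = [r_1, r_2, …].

beam 1: φ=-45°, α=75°
  dir = (cos 75°, sin 75°) = (0.2588, 0.9659); from cell (3,5)
  next x-line at t=1.8546, next y-line at t=0.7143; Δt_x=3.8637, Δt_y=1.0353
    y: enter (3,6) at t=0.7143 ← occupied
  → r_1 = 0.7143
beam 2: φ=0°, α=120°
  dir = (cos 120°, sin 120°) = (-0.5000, 0.8660); from cell (3,5)
  next x-line at t=1.0400, next y-line at t=0.7967; Δt_x=2.0000, Δt_y=1.1547
    y: enter (3,6) at t=0.7967 ← occupied
  → r_2 = 0.7967
beam 3: φ=45°, α=165°
  dir = (cos 165°, sin 165°) = (-0.9659, 0.2588); from cell (3,5)
  next x-line at t=0.5383, next y-line at t=2.6660; Δt_x=1.0353, Δt_y=3.8637
    x: enter (2,5) at t=0.5383 ← occupied
  → r_3 = 0.5383

ranges = [0.7143, 0.7967, 0.5383]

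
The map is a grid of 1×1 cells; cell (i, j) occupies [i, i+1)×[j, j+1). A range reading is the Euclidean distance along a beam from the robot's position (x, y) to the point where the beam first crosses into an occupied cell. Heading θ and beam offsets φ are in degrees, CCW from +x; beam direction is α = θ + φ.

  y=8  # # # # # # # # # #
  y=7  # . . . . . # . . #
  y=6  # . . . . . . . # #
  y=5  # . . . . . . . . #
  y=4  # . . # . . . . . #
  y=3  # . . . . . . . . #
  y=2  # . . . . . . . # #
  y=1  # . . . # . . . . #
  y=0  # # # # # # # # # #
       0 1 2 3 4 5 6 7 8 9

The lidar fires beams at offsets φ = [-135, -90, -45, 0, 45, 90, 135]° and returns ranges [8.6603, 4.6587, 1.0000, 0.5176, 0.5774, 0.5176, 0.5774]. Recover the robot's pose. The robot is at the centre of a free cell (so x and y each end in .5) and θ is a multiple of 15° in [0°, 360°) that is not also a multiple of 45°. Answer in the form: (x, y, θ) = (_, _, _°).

(x, y, θ) = (8.5, 5.5, 345°)

Enumerate (i+0.5, j+0.5, θ) over the 51 free cells and 16 admissible headings. For each, cast all 7 beams and compare to the given ranges.
  (1.5, 3.5, 330°): beam 1 = 0.5176 ≠ 8.6603 ✗
  (7.5, 1.5, 75°): beam 1 = 0.5774 ≠ 8.6603 ✗
  (1.5, 1.5, 300°): beam 1 = 0.5176 ≠ 8.6603 ✗
  (6.5, 3.5, 330°): beam 1 = 5.6940 ≠ 8.6603 ✗
  (8.5, 7.5, 300°): beam 1 = 1.5529 ≠ 8.6603 ✗
  …
  (8.5, 5.5, 345°): r_1=8.6603, r_2=4.6587, r_3=1.0000, r_4=0.5176, r_5=0.5774, r_6=0.5176, r_7=0.5774 — all match ✓
No second candidate reproduces the full scan.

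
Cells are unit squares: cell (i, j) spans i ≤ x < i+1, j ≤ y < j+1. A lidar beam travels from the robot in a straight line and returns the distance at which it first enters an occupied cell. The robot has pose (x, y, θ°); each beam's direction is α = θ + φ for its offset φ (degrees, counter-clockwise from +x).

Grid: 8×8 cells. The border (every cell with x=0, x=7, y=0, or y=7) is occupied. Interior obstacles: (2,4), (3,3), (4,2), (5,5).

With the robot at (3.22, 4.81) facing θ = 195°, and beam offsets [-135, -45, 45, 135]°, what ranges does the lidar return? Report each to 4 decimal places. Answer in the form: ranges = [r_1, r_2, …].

beam 1: φ=-135°, α=60°
  dir = (cos 60°, sin 60°) = (0.5000, 0.8660); from cell (3,4)
  next x-line at t=1.5600, next y-line at t=0.2194; Δt_x=2.0000, Δt_y=1.1547
    y: enter (3,5) at t=0.2194
    y: enter (3,6) at t=1.3741
    x: enter (4,6) at t=1.5600
    y: enter (4,7) at t=2.5288 ← occupied
  → r_1 = 2.5288
beam 2: φ=-45°, α=150°
  dir = (cos 150°, sin 150°) = (-0.8660, 0.5000); from cell (3,4)
  next x-line at t=0.2540, next y-line at t=0.3800; Δt_x=1.1547, Δt_y=2.0000
    x: enter (2,4) at t=0.2540 ← occupied
  → r_2 = 0.2540
beam 3: φ=45°, α=240°
  dir = (cos 240°, sin 240°) = (-0.5000, -0.8660); from cell (3,4)
  next x-line at t=0.4400, next y-line at t=0.9353; Δt_x=2.0000, Δt_y=1.1547
    x: enter (2,4) at t=0.4400 ← occupied
  → r_3 = 0.4400
beam 4: φ=135°, α=330°
  dir = (cos 330°, sin 330°) = (0.8660, -0.5000); from cell (3,4)
  next x-line at t=0.9007, next y-line at t=1.6200; Δt_x=1.1547, Δt_y=2.0000
    x: enter (4,4) at t=0.9007
    y: enter (4,3) at t=1.6200
    x: enter (5,3) at t=2.0554
    x: enter (6,3) at t=3.2101
    y: enter (6,2) at t=3.6200
    x: enter (7,2) at t=4.3648 ← occupied
  → r_4 = 4.3648

ranges = [2.5288, 0.2540, 0.4400, 4.3648]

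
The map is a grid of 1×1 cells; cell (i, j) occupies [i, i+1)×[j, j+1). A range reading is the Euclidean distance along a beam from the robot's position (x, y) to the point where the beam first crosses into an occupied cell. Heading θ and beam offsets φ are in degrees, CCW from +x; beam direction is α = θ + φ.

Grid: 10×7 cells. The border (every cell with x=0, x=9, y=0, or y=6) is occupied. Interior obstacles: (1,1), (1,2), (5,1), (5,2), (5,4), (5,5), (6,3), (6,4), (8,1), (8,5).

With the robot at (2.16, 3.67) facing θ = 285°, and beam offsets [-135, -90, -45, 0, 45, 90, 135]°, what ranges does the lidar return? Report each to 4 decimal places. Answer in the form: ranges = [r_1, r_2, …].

ranges = [1.3395, 1.2009, 0.7736, 2.7642, 3.2793, 2.9402, 2.6905]

beam 1: φ=-135°, α=150°
  cosα=-0.8660 sinα=0.5000 | (2,3) | tMaxX 0.1848 tMaxY 0.6600 | tΔX 1.1547 tΔY 2.0000
    t=0.1848 [x] (1,3)
    t=0.6600 [y] (1,4)
    t=1.3395 [x] (0,4) — stop
  → r_1 = 1.3395
beam 2: φ=-90°, α=195°
  cosα=-0.9659 sinα=-0.2588 | (2,3) | tMaxX 0.1656 tMaxY 2.5887 | tΔX 1.0353 tΔY 3.8637
    t=0.1656 [x] (1,3)
    t=1.2009 [x] (0,3) — stop
  → r_2 = 1.2009
beam 3: φ=-45°, α=240°
  cosα=-0.5000 sinα=-0.8660 | (2,3) | tMaxX 0.3200 tMaxY 0.7736 | tΔX 2.0000 tΔY 1.1547
    t=0.3200 [x] (1,3)
    t=0.7736 [y] (1,2) — stop
  → r_3 = 0.7736
beam 4: φ=0°, α=285°
  cosα=0.2588 sinα=-0.9659 | (2,3) | tMaxX 3.2455 tMaxY 0.6936 | tΔX 3.8637 tΔY 1.0353
    t=0.6936 [y] (2,2)
    t=1.7289 [y] (2,1)
    t=2.7642 [y] (2,0) — stop
  → r_4 = 2.7642
beam 5: φ=45°, α=330°
  cosα=0.8660 sinα=-0.5000 | (2,3) | tMaxX 0.9699 tMaxY 1.3400 | tΔX 1.1547 tΔY 2.0000
    t=0.9699 [x] (3,3)
    t=1.3400 [y] (3,2)
    t=2.1246 [x] (4,2)
    t=3.2793 [x] (5,2) — stop
  → r_5 = 3.2793
beam 6: φ=90°, α=15°
  cosα=0.9659 sinα=0.2588 | (2,3) | tMaxX 0.8696 tMaxY 1.2750 | tΔX 1.0353 tΔY 3.8637
    t=0.8696 [x] (3,3)
    t=1.2750 [y] (3,4)
    t=1.9049 [x] (4,4)
    t=2.9402 [x] (5,4) — stop
  → r_6 = 2.9402
beam 7: φ=135°, α=60°
  cosα=0.5000 sinα=0.8660 | (2,3) | tMaxX 1.6800 tMaxY 0.3811 | tΔX 2.0000 tΔY 1.1547
    t=0.3811 [y] (2,4)
    t=1.5358 [y] (2,5)
    t=1.6800 [x] (3,5)
    t=2.6905 [y] (3,6) — stop
  → r_7 = 2.6905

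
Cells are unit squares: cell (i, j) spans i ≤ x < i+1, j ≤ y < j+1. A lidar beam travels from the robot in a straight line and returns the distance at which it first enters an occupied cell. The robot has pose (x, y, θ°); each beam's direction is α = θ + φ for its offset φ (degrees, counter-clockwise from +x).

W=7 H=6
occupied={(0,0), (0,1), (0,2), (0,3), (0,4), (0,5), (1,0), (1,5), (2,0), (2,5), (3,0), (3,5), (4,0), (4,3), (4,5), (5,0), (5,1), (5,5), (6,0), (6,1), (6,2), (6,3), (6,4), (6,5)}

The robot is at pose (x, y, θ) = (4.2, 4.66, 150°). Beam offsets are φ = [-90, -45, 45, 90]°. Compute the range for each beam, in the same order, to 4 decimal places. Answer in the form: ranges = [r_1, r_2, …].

ranges = [0.3926, 0.3520, 3.3129, 4.2262]

beam 1: φ=-90°, α=60°
  cosα=0.5000 sinα=0.8660 | (4,4) | tMaxX 1.6000 tMaxY 0.3926 | tΔX 2.0000 tΔY 1.1547
    t=0.3926 [y] (4,5) — stop
  → r_1 = 0.3926
beam 2: φ=-45°, α=105°
  cosα=-0.2588 sinα=0.9659 | (4,4) | tMaxX 0.7727 tMaxY 0.3520 | tΔX 3.8637 tΔY 1.0353
    t=0.3520 [y] (4,5) — stop
  → r_2 = 0.3520
beam 3: φ=45°, α=195°
  cosα=-0.9659 sinα=-0.2588 | (4,4) | tMaxX 0.2071 tMaxY 2.5500 | tΔX 1.0353 tΔY 3.8637
    t=0.2071 [x] (3,4)
    t=1.2423 [x] (2,4)
    t=2.2776 [x] (1,4)
    t=2.5500 [y] (1,3)
    t=3.3129 [x] (0,3) — stop
  → r_3 = 3.3129
beam 4: φ=90°, α=240°
  cosα=-0.5000 sinα=-0.8660 | (4,4) | tMaxX 0.4000 tMaxY 0.7621 | tΔX 2.0000 tΔY 1.1547
    t=0.4000 [x] (3,4)
    t=0.7621 [y] (3,3)
    t=1.9168 [y] (3,2)
    t=2.4000 [x] (2,2)
    t=3.0715 [y] (2,1)
    t=4.2262 [y] (2,0) — stop
  → r_4 = 4.2262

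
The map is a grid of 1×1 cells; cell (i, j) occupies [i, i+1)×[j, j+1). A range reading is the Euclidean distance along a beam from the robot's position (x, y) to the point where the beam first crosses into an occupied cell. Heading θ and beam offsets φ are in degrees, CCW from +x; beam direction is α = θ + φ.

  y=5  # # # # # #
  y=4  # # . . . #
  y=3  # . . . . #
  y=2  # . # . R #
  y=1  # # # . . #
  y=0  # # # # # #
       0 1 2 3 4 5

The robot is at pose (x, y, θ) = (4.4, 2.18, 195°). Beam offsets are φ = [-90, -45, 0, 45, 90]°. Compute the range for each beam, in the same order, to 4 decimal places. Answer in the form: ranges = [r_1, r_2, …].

beam 1: φ=-90°, α=105°
  cosα=-0.2588 sinα=0.9659 | (4,2) | tMaxX 1.5455 tMaxY 0.8489 | tΔX 3.8637 tΔY 1.0353
    t=0.8489 [y] (4,3)
    t=1.5455 [x] (3,3)
    t=1.8842 [y] (3,4)
    t=2.9195 [y] (3,5) — stop
  → r_1 = 2.9195
beam 2: φ=-45°, α=150°
  cosα=-0.8660 sinα=0.5000 | (4,2) | tMaxX 0.4619 tMaxY 1.6400 | tΔX 1.1547 tΔY 2.0000
    t=0.4619 [x] (3,2)
    t=1.6166 [x] (2,2) — stop
  → r_2 = 1.6166
beam 3: φ=0°, α=195°
  cosα=-0.9659 sinα=-0.2588 | (4,2) | tMaxX 0.4141 tMaxY 0.6955 | tΔX 1.0353 tΔY 3.8637
    t=0.4141 [x] (3,2)
    t=0.6955 [y] (3,1)
    t=1.4494 [x] (2,1) — stop
  → r_3 = 1.4494
beam 4: φ=45°, α=240°
  cosα=-0.5000 sinα=-0.8660 | (4,2) | tMaxX 0.8000 tMaxY 0.2078 | tΔX 2.0000 tΔY 1.1547
    t=0.2078 [y] (4,1)
    t=0.8000 [x] (3,1)
    t=1.3625 [y] (3,0) — stop
  → r_4 = 1.3625
beam 5: φ=90°, α=285°
  cosα=0.2588 sinα=-0.9659 | (4,2) | tMaxX 2.3182 tMaxY 0.1863 | tΔX 3.8637 tΔY 1.0353
    t=0.1863 [y] (4,1)
    t=1.2216 [y] (4,0) — stop
  → r_5 = 1.2216

ranges = [2.9195, 1.6166, 1.4494, 1.3625, 1.2216]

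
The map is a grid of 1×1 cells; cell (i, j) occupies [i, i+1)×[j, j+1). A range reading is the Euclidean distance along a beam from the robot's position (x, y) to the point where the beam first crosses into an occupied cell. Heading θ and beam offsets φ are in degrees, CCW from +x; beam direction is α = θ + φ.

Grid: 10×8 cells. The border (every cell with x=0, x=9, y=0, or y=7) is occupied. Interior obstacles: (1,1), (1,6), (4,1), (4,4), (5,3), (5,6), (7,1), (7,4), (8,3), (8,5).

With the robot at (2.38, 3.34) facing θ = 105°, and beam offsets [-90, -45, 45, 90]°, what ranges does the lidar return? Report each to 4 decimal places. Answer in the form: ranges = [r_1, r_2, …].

beam 1: φ=-90°, α=15°
  direction (0.9659, 0.2588); cell (2,3); t to first gridline: x 0.6419, y 2.5500 (then +1.0353 / +3.8637)
    (3,3) via x @ 0.6419
    (4,3) via x @ 1.6771
    (4,4) via y @ 2.5500  # hit
  → r_1 = 2.5500
beam 2: φ=-45°, α=60°
  direction (0.5000, 0.8660); cell (2,3); t to first gridline: x 1.2400, y 0.7621 (then +2.0000 / +1.1547)
    (2,4) via y @ 0.7621
    (3,4) via x @ 1.2400
    (3,5) via y @ 1.9168
    (3,6) via y @ 3.0715
    (4,6) via x @ 3.2400
    (4,7) via y @ 4.2262  # hit
  → r_2 = 4.2262
beam 3: φ=45°, α=150°
  direction (-0.8660, 0.5000); cell (2,3); t to first gridline: x 0.4388, y 1.3200 (then +1.1547 / +2.0000)
    (1,3) via x @ 0.4388
    (1,4) via y @ 1.3200
    (0,4) via x @ 1.5935  # hit
  → r_3 = 1.5935
beam 4: φ=90°, α=195°
  direction (-0.9659, -0.2588); cell (2,3); t to first gridline: x 0.3934, y 1.3137 (then +1.0353 / +3.8637)
    (1,3) via x @ 0.3934
    (1,2) via y @ 1.3137
    (0,2) via x @ 1.4287  # hit
  → r_4 = 1.4287

ranges = [2.5500, 4.2262, 1.5935, 1.4287]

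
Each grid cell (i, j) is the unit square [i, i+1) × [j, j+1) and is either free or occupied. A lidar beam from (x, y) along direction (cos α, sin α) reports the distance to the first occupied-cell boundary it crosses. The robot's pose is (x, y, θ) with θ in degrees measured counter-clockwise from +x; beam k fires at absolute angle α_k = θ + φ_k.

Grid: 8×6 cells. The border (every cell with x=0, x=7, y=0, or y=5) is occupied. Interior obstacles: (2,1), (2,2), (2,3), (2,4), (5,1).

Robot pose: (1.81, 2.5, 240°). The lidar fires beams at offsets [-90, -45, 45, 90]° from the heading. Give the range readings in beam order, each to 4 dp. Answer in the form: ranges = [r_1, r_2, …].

beam 1: φ=-90°, α=150°
  cosα=-0.8660 sinα=0.5000 | (1,2) | tMaxX 0.9353 tMaxY 1.0000 | tΔX 1.1547 tΔY 2.0000
    t=0.9353 [x] (0,2) — stop
  → r_1 = 0.9353
beam 2: φ=-45°, α=195°
  cosα=-0.9659 sinα=-0.2588 | (1,2) | tMaxX 0.8386 tMaxY 1.9319 | tΔX 1.0353 tΔY 3.8637
    t=0.8386 [x] (0,2) — stop
  → r_2 = 0.8386
beam 3: φ=45°, α=285°
  cosα=0.2588 sinα=-0.9659 | (1,2) | tMaxX 0.7341 tMaxY 0.5176 | tΔX 3.8637 tΔY 1.0353
    t=0.5176 [y] (1,1)
    t=0.7341 [x] (2,1) — stop
  → r_3 = 0.7341
beam 4: φ=90°, α=330°
  cosα=0.8660 sinα=-0.5000 | (1,2) | tMaxX 0.2194 tMaxY 1.0000 | tΔX 1.1547 tΔY 2.0000
    t=0.2194 [x] (2,2) — stop
  → r_4 = 0.2194

ranges = [0.9353, 0.8386, 0.7341, 0.2194]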